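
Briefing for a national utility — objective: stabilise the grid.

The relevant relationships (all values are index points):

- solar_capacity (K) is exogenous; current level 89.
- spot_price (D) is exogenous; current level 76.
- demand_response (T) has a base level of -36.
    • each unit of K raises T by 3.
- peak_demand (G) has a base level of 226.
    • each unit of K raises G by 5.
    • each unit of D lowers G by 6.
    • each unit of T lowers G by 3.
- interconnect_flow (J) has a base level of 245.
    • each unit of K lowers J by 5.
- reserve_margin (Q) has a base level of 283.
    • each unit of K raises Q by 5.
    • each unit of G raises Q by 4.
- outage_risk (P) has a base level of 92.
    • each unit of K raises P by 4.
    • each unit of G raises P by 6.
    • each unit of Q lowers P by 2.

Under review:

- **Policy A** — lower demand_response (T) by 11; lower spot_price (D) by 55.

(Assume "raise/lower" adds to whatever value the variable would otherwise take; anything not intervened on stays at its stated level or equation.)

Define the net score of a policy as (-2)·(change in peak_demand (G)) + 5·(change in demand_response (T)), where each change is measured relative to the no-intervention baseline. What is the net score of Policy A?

Baseline:
  K = 89
  D = 76
  T = -36 + 3·89 = 231
  G = 226 + 5·89 − 6·76 − 3·231 = -478
Policy A (T − 11, D − 55):
  K = 89
  D = 76 − 55 = 21
  T = -36 + 3·89 (−11 from intervention) = 220
  G = 226 + 5·89 − 6·21 − 3·220 = -115
ΔG = -115 − (-478) = 363; ΔT = 220 − 231 = -11
Score = (-2)·363 + 5·(-11) = -781

-781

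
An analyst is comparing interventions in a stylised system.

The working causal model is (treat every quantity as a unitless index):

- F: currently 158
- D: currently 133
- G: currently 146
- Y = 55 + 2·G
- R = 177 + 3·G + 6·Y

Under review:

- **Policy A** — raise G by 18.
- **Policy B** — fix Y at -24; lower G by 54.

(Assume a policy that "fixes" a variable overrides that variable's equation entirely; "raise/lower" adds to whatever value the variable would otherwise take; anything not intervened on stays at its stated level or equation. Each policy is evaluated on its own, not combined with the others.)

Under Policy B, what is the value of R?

309

Policy B (Y := -24, G − 54):
  G = 146 − 54 = 92
  Y = -24
  R = 177 + 3·92 + 6·(-24) = 309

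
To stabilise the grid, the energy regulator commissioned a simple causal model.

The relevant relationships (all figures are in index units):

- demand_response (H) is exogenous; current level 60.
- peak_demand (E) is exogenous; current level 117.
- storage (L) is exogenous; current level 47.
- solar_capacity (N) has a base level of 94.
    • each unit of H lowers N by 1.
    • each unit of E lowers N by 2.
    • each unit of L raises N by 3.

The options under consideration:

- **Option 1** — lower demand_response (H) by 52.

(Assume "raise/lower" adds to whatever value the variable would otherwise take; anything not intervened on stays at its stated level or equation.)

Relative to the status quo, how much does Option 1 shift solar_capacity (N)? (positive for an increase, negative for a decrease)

52

Baseline:
  H = 60
  E = 117
  L = 47
  N = 94 − 60 − 2·117 + 3·47 = -59
Option 1 (H − 52):
  H = 60 − 52 = 8
  E = 117
  L = 47
  N = 94 − 8 − 2·117 + 3·47 = -7
Change in N: -7 − (-59) = 52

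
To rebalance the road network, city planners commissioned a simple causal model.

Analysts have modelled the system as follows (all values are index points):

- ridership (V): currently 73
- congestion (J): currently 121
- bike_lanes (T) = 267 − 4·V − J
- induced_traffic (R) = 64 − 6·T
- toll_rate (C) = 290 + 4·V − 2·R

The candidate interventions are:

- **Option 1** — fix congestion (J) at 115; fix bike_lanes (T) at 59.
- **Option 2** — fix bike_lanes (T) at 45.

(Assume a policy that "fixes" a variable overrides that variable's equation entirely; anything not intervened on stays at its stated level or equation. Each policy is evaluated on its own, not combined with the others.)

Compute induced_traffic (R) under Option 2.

-206

Option 2 (T := 45):
  V = 73
  J = 121
  T = 45
  R = 64 − 6·45 = -206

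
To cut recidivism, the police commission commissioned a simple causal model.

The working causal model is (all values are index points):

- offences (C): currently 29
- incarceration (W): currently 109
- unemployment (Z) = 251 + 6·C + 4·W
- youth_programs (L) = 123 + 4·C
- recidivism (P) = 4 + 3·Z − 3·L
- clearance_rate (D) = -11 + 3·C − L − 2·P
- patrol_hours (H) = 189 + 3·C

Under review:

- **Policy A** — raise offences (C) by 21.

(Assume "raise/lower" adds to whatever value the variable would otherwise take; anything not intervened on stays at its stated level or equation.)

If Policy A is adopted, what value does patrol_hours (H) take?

339

Policy A (C + 21):
  C = 29 + 21 = 50
  H = 189 + 3·50 = 339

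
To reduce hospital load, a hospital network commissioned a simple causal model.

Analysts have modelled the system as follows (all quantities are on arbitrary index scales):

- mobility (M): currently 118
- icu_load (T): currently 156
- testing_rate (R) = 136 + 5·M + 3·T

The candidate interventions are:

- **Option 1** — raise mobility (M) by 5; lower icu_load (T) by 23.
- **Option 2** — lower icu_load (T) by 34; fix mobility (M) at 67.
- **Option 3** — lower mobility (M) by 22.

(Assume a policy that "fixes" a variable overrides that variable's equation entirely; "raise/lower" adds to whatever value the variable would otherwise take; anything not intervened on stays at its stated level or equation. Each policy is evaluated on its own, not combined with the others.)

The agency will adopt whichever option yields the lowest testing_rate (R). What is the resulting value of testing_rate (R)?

837

Option 1 (M + 5, T − 23):
  M = 118 + 5 = 123
  T = 156 − 23 = 133
  R = 136 + 5·123 + 3·133 = 1150
Option 2 (T − 34, M := 67):
  M = 67
  T = 156 − 34 = 122
  R = 136 + 5·67 + 3·122 = 837
Option 3 (M − 22):
  M = 118 − 22 = 96
  T = 156
  R = 136 + 5·96 + 3·156 = 1084
Comparing — Option 1: R=1150, Option 2: R=837, Option 3: R=1084. Lowest is 837 (Option 2).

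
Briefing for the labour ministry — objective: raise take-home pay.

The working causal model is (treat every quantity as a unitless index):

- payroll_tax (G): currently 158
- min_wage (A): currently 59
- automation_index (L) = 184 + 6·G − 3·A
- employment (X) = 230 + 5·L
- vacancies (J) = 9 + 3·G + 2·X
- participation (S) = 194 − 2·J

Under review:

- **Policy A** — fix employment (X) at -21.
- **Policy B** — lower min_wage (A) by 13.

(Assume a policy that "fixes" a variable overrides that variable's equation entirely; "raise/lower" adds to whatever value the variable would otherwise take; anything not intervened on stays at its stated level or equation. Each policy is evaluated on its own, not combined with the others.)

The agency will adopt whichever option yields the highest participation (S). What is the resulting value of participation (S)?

Policy A (X := -21):
  G = 158
  A = 59
  L = 184 + 6·158 − 3·59 = 955
  X = -21
  J = 9 + 3·158 + 2·(-21) = 441
  S = 194 − 2·441 = -688
Policy B (A − 13):
  G = 158
  A = 59 − 13 = 46
  L = 184 + 6·158 − 3·46 = 994
  X = 230 + 5·994 = 5200
  J = 9 + 3·158 + 2·5200 = 10883
  S = 194 − 2·10883 = -21572
Comparing — Policy A: S=-688, Policy B: S=-21572. Highest is -688 (Policy A).

-688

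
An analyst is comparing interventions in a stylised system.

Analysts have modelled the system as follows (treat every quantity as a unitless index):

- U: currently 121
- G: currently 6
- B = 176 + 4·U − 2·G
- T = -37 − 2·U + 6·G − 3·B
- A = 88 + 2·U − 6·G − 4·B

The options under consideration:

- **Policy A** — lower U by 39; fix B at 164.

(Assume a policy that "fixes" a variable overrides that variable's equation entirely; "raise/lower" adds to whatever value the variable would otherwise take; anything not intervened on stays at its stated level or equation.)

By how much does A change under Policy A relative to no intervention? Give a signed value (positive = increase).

Baseline:
  U = 121
  G = 6
  B = 176 + 4·121 − 2·6 = 648
  A = 88 + 2·121 − 6·6 − 4·648 = -2298
Policy A (U − 39, B := 164):
  U = 121 − 39 = 82
  G = 6
  B = 164
  A = 88 + 2·82 − 6·6 − 4·164 = -440
Change in A: -440 − (-2298) = 1858

1858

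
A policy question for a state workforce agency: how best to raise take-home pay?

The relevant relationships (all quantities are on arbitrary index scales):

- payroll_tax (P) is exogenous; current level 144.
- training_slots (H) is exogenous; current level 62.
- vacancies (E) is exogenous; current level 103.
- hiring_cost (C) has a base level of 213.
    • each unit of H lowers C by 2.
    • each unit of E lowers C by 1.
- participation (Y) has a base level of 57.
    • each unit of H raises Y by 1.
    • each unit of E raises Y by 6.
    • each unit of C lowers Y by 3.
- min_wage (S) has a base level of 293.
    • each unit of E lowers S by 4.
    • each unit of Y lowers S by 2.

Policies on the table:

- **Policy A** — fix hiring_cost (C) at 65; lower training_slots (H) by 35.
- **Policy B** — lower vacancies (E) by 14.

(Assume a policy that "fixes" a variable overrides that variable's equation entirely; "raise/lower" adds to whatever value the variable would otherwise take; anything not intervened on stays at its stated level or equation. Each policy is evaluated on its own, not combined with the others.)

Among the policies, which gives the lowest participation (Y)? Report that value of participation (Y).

507

Policy A (C := 65, H − 35):
  H = 62 − 35 = 27
  E = 103
  C = 65
  Y = 57 + 27 + 6·103 − 3·65 = 507
Policy B (E − 14):
  H = 62
  E = 103 − 14 = 89
  C = 213 − 2·62 − 89 = 0
  Y = 57 + 62 + 6·89 − 3·0 = 653
Comparing — Policy A: Y=507, Policy B: Y=653. Lowest is 507 (Policy A).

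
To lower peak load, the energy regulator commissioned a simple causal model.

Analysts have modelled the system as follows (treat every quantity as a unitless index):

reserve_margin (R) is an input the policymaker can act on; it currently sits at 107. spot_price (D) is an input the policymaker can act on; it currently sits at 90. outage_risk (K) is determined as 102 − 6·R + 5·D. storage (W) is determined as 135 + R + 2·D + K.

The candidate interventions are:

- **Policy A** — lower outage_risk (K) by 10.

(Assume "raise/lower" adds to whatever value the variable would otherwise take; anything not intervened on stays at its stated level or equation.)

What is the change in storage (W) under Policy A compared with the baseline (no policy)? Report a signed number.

-10

Baseline:
  R = 107
  D = 90
  K = 102 − 6·107 + 5·90 = -90
  W = 135 + 107 + 2·90 + (-90) = 332
Policy A (K − 10):
  R = 107
  D = 90
  K = 102 − 6·107 + 5·90 (−10 from intervention) = -100
  W = 135 + 107 + 2·90 + (-100) = 322
Change in W: 322 − 332 = -10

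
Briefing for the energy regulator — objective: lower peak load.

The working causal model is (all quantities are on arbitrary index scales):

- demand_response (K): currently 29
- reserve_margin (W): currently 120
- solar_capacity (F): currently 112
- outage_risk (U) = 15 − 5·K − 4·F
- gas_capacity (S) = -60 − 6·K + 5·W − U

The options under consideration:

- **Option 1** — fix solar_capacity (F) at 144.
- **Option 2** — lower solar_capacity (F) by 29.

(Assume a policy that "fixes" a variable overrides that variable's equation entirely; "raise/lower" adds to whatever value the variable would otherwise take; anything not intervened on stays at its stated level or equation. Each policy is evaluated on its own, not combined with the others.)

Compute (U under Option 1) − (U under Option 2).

-244

Option 1 (F := 144):
  K = 29
  F = 144
  U = 15 − 5·29 − 4·144 = -706
Option 2 (F − 29):
  K = 29
  F = 112 − 29 = 83
  U = 15 − 5·29 − 4·83 = -462
U: -706 − (-462) = -244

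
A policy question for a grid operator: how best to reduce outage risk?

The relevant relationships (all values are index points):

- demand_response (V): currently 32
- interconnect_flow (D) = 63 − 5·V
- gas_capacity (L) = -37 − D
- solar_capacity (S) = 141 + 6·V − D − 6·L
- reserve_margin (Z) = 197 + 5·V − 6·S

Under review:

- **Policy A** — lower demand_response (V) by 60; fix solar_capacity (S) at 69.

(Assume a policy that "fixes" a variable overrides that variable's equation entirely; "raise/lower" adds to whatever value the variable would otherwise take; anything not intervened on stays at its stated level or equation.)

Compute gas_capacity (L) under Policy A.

Policy A (V − 60, S := 69):
  V = 32 − 60 = -28
  D = 63 − 5·(-28) = 203
  L = -37 − 203 = -240

-240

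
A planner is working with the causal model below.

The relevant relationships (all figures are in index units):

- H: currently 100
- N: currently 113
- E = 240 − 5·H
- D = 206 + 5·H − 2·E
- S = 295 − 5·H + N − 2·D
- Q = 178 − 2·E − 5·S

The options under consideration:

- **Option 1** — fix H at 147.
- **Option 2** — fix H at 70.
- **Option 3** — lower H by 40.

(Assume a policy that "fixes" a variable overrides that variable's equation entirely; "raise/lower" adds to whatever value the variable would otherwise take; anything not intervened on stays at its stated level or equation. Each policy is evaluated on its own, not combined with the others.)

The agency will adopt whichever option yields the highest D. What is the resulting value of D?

Option 1 (H := 147):
  H = 147
  E = 240 − 5·147 = -495
  D = 206 + 5·147 − 2·(-495) = 1931
Option 2 (H := 70):
  H = 70
  E = 240 − 5·70 = -110
  D = 206 + 5·70 − 2·(-110) = 776
Option 3 (H − 40):
  H = 100 − 40 = 60
  E = 240 − 5·60 = -60
  D = 206 + 5·60 − 2·(-60) = 626
Comparing — Option 1: D=1931, Option 2: D=776, Option 3: D=626. Highest is 1931 (Option 1).

1931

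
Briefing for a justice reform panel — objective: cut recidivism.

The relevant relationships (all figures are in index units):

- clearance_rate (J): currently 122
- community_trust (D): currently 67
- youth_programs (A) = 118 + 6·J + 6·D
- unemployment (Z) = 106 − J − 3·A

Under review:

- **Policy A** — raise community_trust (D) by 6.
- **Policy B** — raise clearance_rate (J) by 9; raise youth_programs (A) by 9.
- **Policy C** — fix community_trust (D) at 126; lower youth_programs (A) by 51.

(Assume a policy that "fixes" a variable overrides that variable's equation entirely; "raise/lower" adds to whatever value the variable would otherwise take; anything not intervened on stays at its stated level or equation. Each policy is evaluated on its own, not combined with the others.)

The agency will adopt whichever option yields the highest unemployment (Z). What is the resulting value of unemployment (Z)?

Policy A (D + 6):
  J = 122
  D = 67 + 6 = 73
  A = 118 + 6·122 + 6·73 = 1288
  Z = 106 − 122 − 3·1288 = -3880
Policy B (J + 9, A + 9):
  J = 122 + 9 = 131
  D = 67
  A = 118 + 6·131 + 6·67 (+9 from intervention) = 1315
  Z = 106 − 131 − 3·1315 = -3970
Policy C (D := 126, A − 51):
  J = 122
  D = 126
  A = 118 + 6·122 + 6·126 (−51 from intervention) = 1555
  Z = 106 − 122 − 3·1555 = -4681
Comparing — Policy A: Z=-3880, Policy B: Z=-3970, Policy C: Z=-4681. Highest is -3880 (Policy A).

-3880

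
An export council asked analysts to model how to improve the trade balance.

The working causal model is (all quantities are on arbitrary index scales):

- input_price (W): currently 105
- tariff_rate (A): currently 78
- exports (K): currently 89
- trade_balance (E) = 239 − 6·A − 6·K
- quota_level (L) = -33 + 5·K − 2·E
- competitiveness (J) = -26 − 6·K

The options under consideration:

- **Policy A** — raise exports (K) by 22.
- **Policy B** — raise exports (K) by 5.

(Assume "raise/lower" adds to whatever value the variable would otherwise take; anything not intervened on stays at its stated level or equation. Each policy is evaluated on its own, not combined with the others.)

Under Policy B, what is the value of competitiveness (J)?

-590

Policy B (K + 5):
  K = 89 + 5 = 94
  J = -26 − 6·94 = -590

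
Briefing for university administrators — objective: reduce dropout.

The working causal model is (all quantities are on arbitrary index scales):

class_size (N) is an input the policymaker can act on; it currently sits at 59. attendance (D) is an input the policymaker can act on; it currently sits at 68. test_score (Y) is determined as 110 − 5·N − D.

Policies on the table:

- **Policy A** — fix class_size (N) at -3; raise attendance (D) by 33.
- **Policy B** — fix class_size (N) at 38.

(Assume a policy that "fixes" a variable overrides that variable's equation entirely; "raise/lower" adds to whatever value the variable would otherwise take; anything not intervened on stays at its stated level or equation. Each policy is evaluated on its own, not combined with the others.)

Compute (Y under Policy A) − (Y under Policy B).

Policy A (N := -3, D + 33):
  N = -3
  D = 68 + 33 = 101
  Y = 110 − 5·(-3) − 101 = 24
Policy B (N := 38):
  N = 38
  D = 68
  Y = 110 − 5·38 − 68 = -148
Y: 24 − (-148) = 172

172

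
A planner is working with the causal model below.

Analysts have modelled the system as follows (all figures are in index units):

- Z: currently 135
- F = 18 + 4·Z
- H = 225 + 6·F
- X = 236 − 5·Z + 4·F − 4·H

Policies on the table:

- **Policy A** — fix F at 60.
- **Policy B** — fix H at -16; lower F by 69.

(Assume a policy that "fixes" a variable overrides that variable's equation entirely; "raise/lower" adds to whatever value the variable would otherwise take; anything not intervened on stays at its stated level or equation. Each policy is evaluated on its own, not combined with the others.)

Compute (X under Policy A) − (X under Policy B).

Policy A (F := 60):
  Z = 135
  F = 60
  H = 225 + 6·60 = 585
  X = 236 − 5·135 + 4·60 − 4·585 = -2539
Policy B (H := -16, F − 69):
  Z = 135
  F = 18 + 4·135 (−69 from intervention) = 489
  H = -16
  X = 236 − 5·135 + 4·489 − 4·(-16) = 1581
X: -2539 − 1581 = -4120

-4120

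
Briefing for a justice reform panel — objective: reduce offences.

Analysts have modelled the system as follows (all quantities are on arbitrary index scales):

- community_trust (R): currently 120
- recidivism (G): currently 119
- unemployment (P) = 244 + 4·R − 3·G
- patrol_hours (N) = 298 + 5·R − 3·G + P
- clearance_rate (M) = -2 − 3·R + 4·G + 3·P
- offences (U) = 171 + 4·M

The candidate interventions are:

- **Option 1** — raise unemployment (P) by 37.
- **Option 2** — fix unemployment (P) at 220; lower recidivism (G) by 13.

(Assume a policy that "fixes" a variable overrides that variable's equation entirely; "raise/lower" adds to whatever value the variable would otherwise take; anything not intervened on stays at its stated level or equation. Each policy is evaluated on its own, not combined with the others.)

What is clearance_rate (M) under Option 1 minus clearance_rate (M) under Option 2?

Option 1 (P + 37):
  R = 120
  G = 119
  P = 244 + 4·120 − 3·119 (+37 from intervention) = 404
  M = -2 − 3·120 + 4·119 + 3·404 = 1326
Option 2 (P := 220, G − 13):
  R = 120
  G = 119 − 13 = 106
  P = 220
  M = -2 − 3·120 + 4·106 + 3·220 = 722
M: 1326 − 722 = 604

604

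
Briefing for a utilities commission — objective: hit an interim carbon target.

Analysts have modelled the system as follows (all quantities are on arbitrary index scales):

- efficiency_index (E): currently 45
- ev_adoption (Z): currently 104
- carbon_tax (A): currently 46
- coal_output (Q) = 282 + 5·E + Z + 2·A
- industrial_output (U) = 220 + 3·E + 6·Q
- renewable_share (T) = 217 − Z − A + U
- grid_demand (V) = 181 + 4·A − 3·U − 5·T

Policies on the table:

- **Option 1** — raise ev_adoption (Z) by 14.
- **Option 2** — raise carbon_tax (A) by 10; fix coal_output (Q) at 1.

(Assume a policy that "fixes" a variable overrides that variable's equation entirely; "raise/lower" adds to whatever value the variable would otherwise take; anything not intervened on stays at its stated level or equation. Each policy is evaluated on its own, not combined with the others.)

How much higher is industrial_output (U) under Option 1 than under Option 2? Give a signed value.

Option 1 (Z + 14):
  E = 45
  Z = 104 + 14 = 118
  A = 46
  Q = 282 + 5·45 + 118 + 2·46 = 717
  U = 220 + 3·45 + 6·717 = 4657
Option 2 (A + 10, Q := 1):
  E = 45
  Z = 104
  A = 46 + 10 = 56
  Q = 1
  U = 220 + 3·45 + 6·1 = 361
U: 4657 − 361 = 4296

4296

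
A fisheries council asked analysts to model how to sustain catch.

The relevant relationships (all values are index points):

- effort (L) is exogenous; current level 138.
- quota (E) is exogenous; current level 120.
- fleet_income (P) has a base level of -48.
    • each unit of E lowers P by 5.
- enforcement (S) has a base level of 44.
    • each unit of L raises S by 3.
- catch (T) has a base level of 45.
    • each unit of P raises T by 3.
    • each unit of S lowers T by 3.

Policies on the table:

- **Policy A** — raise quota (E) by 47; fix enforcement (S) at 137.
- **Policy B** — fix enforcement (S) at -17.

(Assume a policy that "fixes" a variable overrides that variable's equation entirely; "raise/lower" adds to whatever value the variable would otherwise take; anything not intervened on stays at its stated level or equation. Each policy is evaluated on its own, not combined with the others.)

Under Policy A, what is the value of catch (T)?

-3015

Policy A (E + 47, S := 137):
  L = 138
  E = 120 + 47 = 167
  P = -48 − 5·167 = -883
  S = 137
  T = 45 + 3·(-883) − 3·137 = -3015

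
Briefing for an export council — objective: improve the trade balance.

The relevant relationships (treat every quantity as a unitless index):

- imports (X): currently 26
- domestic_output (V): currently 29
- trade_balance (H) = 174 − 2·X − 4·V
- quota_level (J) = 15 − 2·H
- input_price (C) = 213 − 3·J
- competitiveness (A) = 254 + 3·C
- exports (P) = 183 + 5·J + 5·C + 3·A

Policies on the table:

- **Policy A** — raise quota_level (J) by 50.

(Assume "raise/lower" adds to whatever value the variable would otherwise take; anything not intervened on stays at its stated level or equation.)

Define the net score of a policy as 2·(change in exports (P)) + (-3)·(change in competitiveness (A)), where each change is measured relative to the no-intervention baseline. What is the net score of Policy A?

Baseline:
  X = 26
  V = 29
  H = 174 − 2·26 − 4·29 = 6
  J = 15 − 2·6 = 3
  C = 213 − 3·3 = 204
  A = 254 + 3·204 = 866
  P = 183 + 5·3 + 5·204 + 3·866 = 3816
Policy A (J + 50):
  X = 26
  V = 29
  H = 174 − 2·26 − 4·29 = 6
  J = 15 − 2·6 (+50 from intervention) = 53
  C = 213 − 3·53 = 54
  A = 254 + 3·54 = 416
  P = 183 + 5·53 + 5·54 + 3·416 = 1966
ΔP = 1966 − 3816 = -1850; ΔA = 416 − 866 = -450
Score = 2·(-1850) + (-3)·(-450) = -2350

-2350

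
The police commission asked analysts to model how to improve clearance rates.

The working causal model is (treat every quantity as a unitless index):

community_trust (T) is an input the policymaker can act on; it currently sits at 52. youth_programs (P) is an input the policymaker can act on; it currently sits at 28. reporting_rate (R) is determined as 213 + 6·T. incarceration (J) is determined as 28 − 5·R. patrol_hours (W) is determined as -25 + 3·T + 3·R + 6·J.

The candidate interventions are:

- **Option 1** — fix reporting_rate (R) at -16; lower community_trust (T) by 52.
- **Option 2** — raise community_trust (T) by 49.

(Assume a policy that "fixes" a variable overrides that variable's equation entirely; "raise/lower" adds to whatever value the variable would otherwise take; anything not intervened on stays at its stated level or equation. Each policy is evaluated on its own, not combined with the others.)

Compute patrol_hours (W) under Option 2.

-21667

Option 2 (T + 49):
  T = 52 + 49 = 101
  R = 213 + 6·101 = 819
  J = 28 − 5·819 = -4067
  W = -25 + 3·101 + 3·819 + 6·(-4067) = -21667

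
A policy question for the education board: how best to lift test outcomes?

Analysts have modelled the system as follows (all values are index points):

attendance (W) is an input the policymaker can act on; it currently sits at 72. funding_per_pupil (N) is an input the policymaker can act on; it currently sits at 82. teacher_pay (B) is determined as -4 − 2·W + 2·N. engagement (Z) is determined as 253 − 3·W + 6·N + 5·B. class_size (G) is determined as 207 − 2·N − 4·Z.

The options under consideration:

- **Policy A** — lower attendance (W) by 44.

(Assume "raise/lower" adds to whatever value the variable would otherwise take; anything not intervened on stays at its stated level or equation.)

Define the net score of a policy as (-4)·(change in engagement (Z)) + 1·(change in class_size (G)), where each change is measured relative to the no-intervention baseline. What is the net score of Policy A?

-4576

Baseline:
  W = 72
  N = 82
  B = -4 − 2·72 + 2·82 = 16
  Z = 253 − 3·72 + 6·82 + 5·16 = 609
  G = 207 − 2·82 − 4·609 = -2393
Policy A (W − 44):
  W = 72 − 44 = 28
  N = 82
  B = -4 − 2·28 + 2·82 = 104
  Z = 253 − 3·28 + 6·82 + 5·104 = 1181
  G = 207 − 2·82 − 4·1181 = -4681
ΔZ = 1181 − 609 = 572; ΔG = -4681 − (-2393) = -2288
Score = (-4)·572 + 1·(-2288) = -4576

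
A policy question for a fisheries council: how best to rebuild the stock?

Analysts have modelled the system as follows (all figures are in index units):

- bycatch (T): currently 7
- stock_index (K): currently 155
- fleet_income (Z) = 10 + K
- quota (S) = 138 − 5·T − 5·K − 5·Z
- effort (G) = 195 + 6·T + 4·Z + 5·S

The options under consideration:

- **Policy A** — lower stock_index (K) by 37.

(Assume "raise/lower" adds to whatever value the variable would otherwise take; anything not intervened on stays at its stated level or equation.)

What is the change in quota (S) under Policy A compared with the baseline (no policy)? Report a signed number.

370

Baseline:
  T = 7
  K = 155
  Z = 10 + 155 = 165
  S = 138 − 5·7 − 5·155 − 5·165 = -1497
Policy A (K − 37):
  T = 7
  K = 155 − 37 = 118
  Z = 10 + 118 = 128
  S = 138 − 5·7 − 5·118 − 5·128 = -1127
Change in S: -1127 − (-1497) = 370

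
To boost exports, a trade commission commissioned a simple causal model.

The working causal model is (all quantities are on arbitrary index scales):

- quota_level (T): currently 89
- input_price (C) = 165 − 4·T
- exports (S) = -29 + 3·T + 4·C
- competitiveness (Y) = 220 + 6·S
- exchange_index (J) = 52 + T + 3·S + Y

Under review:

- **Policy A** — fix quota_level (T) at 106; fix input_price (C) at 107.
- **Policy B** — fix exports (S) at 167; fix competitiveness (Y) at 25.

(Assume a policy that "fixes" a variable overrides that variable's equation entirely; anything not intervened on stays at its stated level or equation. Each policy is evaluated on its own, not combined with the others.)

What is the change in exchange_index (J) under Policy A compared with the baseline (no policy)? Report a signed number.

Baseline:
  T = 89
  C = 165 − 4·89 = -191
  S = -29 + 3·89 + 4·(-191) = -526
  Y = 220 + 6·(-526) = -2936
  J = 52 + 89 + 3·(-526) + (-2936) = -4373
Policy A (T := 106, C := 107):
  T = 106
  C = 107
  S = -29 + 3·106 + 4·107 = 717
  Y = 220 + 6·717 = 4522
  J = 52 + 106 + 3·717 + 4522 = 6831
Change in J: 6831 − (-4373) = 11204

11204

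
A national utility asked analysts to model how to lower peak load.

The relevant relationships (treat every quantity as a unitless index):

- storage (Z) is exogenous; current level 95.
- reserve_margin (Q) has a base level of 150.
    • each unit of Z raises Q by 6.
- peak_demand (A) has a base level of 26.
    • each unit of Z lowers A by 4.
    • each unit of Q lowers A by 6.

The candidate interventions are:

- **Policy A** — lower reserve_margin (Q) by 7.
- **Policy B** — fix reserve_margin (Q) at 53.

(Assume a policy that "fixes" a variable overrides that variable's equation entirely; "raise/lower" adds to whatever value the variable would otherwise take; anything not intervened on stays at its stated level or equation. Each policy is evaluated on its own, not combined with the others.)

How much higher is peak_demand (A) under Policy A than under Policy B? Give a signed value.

-3960

Policy A (Q − 7):
  Z = 95
  Q = 150 + 6·95 (−7 from intervention) = 713
  A = 26 − 4·95 − 6·713 = -4632
Policy B (Q := 53):
  Z = 95
  Q = 53
  A = 26 − 4·95 − 6·53 = -672
A: -4632 − (-672) = -3960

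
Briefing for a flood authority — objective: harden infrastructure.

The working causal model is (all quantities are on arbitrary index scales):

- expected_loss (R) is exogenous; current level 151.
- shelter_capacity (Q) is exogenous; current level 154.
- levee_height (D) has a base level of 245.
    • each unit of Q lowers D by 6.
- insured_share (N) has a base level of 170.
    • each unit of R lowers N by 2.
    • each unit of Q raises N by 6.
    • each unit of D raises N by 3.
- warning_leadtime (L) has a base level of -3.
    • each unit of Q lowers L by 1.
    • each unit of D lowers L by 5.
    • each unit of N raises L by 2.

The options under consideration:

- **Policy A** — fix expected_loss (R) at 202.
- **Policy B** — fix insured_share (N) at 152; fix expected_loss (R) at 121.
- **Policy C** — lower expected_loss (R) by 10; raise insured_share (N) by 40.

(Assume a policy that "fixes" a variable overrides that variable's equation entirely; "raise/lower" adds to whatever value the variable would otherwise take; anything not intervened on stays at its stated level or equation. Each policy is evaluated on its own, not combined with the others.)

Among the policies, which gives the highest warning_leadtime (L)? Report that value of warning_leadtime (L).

Policy A (R := 202):
  R = 202
  Q = 154
  D = 245 − 6·154 = -679
  N = 170 − 2·202 + 6·154 + 3·(-679) = -1347
  L = -3 − 154 − 5·(-679) + 2·(-1347) = 544
Policy B (N := 152, R := 121):
  R = 121
  Q = 154
  D = 245 − 6·154 = -679
  N = 152
  L = -3 − 154 − 5·(-679) + 2·152 = 3542
Policy C (R − 10, N + 40):
  R = 151 − 10 = 141
  Q = 154
  D = 245 − 6·154 = -679
  N = 170 − 2·141 + 6·154 + 3·(-679) (+40 from intervention) = -1185
  L = -3 − 154 − 5·(-679) + 2·(-1185) = 868
Comparing — Policy A: L=544, Policy B: L=3542, Policy C: L=868. Highest is 3542 (Policy B).

3542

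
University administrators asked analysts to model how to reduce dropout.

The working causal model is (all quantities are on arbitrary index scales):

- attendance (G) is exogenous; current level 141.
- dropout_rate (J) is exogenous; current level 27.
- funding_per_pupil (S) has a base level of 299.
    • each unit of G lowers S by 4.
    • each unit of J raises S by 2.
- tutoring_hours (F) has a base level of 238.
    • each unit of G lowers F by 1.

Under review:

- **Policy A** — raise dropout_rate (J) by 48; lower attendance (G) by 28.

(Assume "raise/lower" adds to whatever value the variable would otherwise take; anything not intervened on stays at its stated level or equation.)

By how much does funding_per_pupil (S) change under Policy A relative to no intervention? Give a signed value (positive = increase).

208

Baseline:
  G = 141
  J = 27
  S = 299 − 4·141 + 2·27 = -211
Policy A (J + 48, G − 28):
  G = 141 − 28 = 113
  J = 27 + 48 = 75
  S = 299 − 4·113 + 2·75 = -3
Change in S: -3 − (-211) = 208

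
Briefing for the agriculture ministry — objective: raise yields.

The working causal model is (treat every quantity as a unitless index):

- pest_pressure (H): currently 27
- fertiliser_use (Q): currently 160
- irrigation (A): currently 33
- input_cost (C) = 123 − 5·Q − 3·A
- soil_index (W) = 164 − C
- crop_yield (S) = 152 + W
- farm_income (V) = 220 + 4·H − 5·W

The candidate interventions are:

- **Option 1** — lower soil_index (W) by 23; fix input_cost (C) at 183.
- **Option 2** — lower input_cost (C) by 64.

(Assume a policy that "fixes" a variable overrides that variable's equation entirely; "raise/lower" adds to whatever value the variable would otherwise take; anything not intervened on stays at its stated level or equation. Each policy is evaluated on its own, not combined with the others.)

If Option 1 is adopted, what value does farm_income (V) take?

Option 1 (W − 23, C := 183):
  H = 27
  Q = 160
  A = 33
  C = 183
  W = 164 − 183 (−23 from intervention) = -42
  V = 220 + 4·27 − 5·(-42) = 538

538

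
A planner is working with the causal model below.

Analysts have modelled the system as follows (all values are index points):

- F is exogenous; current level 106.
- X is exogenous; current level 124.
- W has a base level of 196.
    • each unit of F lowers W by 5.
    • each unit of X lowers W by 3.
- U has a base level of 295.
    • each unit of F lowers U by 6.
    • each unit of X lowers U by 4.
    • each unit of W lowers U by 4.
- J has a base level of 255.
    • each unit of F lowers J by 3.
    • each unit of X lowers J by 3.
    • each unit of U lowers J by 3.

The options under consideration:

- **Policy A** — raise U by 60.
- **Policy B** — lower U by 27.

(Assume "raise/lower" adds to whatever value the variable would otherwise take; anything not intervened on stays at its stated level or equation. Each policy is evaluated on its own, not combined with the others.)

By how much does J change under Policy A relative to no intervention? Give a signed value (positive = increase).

-180

Baseline:
  F = 106
  X = 124
  W = 196 − 5·106 − 3·124 = -706
  U = 295 − 6·106 − 4·124 − 4·(-706) = 1987
  J = 255 − 3·106 − 3·124 − 3·1987 = -6396
Policy A (U + 60):
  F = 106
  X = 124
  W = 196 − 5·106 − 3·124 = -706
  U = 295 − 6·106 − 4·124 − 4·(-706) (+60 from intervention) = 2047
  J = 255 − 3·106 − 3·124 − 3·2047 = -6576
Change in J: -6576 − (-6396) = -180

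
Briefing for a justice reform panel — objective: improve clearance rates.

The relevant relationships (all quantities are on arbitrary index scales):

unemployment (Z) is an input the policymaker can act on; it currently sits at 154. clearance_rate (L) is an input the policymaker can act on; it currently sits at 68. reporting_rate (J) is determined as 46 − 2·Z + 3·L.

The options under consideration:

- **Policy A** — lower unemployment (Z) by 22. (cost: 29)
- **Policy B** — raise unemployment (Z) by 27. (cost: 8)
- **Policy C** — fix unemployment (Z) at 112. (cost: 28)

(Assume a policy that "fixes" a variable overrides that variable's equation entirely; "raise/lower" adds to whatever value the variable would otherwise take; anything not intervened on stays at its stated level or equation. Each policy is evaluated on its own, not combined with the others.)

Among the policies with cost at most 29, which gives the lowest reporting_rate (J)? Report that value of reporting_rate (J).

Policy A (Z − 22):
  Z = 154 − 22 = 132
  L = 68
  J = 46 − 2·132 + 3·68 = -14
Policy B (Z + 27):
  Z = 154 + 27 = 181
  L = 68
  J = 46 − 2·181 + 3·68 = -112
Policy C (Z := 112):
  Z = 112
  L = 68
  J = 46 − 2·112 + 3·68 = 26
Comparing — Policy A: J=-14, Policy B: J=-112, Policy C: J=26. Lowest is -112 (Policy B).

-112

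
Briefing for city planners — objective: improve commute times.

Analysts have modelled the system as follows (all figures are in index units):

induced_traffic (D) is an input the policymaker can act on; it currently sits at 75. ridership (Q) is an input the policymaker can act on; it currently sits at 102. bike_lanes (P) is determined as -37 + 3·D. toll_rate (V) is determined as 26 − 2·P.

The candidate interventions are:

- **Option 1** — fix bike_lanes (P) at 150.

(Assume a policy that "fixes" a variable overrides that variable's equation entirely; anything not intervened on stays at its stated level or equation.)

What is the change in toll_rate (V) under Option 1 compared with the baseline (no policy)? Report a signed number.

76

Baseline:
  D = 75
  P = -37 + 3·75 = 188
  V = 26 − 2·188 = -350
Option 1 (P := 150):
  D = 75
  P = 150
  V = 26 − 2·150 = -274
Change in V: -274 − (-350) = 76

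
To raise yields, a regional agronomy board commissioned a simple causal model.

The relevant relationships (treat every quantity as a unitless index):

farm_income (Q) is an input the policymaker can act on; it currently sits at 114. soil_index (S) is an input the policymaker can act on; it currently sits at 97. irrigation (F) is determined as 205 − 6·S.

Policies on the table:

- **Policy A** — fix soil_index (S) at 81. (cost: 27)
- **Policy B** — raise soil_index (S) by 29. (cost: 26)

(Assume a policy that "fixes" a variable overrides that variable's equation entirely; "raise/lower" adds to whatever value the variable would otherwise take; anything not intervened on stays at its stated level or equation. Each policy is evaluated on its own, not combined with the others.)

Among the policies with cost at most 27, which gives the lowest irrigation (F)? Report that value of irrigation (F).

-551

Policy A (S := 81):
  S = 81
  F = 205 − 6·81 = -281
Policy B (S + 29):
  S = 97 + 29 = 126
  F = 205 − 6·126 = -551
Comparing — Policy A: F=-281, Policy B: F=-551. Lowest is -551 (Policy B).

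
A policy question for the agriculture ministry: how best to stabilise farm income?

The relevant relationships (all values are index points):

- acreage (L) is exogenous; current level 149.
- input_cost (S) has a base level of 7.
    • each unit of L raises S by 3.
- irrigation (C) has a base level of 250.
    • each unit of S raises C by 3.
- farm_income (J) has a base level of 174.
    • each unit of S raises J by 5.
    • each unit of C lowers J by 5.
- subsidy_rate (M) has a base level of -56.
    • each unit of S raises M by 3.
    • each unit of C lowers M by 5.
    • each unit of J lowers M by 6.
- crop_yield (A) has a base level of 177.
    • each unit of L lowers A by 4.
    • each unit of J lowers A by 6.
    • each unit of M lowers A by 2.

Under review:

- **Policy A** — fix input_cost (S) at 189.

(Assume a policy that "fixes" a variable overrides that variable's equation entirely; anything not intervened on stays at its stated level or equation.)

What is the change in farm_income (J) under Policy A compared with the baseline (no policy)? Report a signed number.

Baseline:
  L = 149
  S = 7 + 3·149 = 454
  C = 250 + 3·454 = 1612
  J = 174 + 5·454 − 5·1612 = -5616
Policy A (S := 189):
  L = 149
  S = 189
  C = 250 + 3·189 = 817
  J = 174 + 5·189 − 5·817 = -2966
Change in J: -2966 − (-5616) = 2650

2650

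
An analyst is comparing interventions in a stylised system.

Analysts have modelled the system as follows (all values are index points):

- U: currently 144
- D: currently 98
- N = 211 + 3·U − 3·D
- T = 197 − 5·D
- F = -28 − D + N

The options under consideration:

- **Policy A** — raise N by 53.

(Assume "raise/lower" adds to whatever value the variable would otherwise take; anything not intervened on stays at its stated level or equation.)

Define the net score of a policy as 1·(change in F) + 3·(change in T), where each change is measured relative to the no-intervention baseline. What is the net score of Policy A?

53

Baseline:
  U = 144
  D = 98
  N = 211 + 3·144 − 3·98 = 349
  T = 197 − 5·98 = -293
  F = -28 − 98 + 349 = 223
Policy A (N + 53):
  U = 144
  D = 98
  N = 211 + 3·144 − 3·98 (+53 from intervention) = 402
  T = 197 − 5·98 = -293
  F = -28 − 98 + 402 = 276
ΔF = 276 − 223 = 53; ΔT = -293 − (-293) = 0
Score = 1·53 + 3·0 = 53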